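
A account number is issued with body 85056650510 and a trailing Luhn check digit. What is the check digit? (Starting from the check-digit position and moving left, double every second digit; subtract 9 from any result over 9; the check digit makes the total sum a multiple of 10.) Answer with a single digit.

Partial digits right→left: 0 1 5 0 5 6 6 5 0 5 8
Double every second digit counting from the check-digit position (so the 1st, 3rd, 5th, ... of the partial from the right).
  doubled (with −9 where >9): 0 1 1 3 0 7 → sum 12
  kept as-is: 1 0 6 5 5 → sum 17
Total = 12 + 17 = 29.
Check digit = (10 − (29 mod 10)) mod 10 = 1.

1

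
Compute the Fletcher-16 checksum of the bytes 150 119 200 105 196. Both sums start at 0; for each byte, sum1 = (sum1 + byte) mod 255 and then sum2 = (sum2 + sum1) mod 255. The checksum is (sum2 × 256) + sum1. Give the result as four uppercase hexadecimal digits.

C005

Running sums (mod 255):
  after byte 0 (150): sum1=150, sum2=150
  after byte 1 (119): sum1=14, sum2=164
  after byte 2 (200): sum1=214, sum2=123
  after byte 3 (105): sum1=64, sum2=187
  after byte 4 (196): sum1=5, sum2=192
Checksum = sum2·256 + sum1 = 192·256 + 5 = 49157 = 0xC005.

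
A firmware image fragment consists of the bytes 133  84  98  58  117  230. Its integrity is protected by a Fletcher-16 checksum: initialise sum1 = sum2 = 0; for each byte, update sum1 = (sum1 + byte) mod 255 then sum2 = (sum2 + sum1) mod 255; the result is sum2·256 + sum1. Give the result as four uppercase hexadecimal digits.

Running sums (mod 255):
  after byte 0 (133): sum1=133, sum2=133
  after byte 1 (84): sum1=217, sum2=95
  after byte 2 (98): sum1=60, sum2=155
  after byte 3 (58): sum1=118, sum2=18
  after byte 4 (117): sum1=235, sum2=253
  after byte 5 (230): sum1=210, sum2=208
Checksum = sum2·256 + sum1 = 208·256 + 210 = 53458 = 0xD0D2.

D0D2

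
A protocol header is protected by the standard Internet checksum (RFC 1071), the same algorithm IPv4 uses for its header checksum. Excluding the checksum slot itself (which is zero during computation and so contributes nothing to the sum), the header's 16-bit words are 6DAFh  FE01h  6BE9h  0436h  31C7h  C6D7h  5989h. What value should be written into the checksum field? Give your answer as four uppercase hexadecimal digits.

D206

One's-complement addition (fold any carry out of bit 15 back into bit 0):
  0x6DAF + 0xFE01 = 0x16BB0 → wrap carry → 0x6BB1
  0x6BB1 + 0x6BE9 = 0x0D79A
  0xD79A + 0x0436 = 0x0DBD0
  0xDBD0 + 0x31C7 = 0x10D97 → wrap carry → 0x0D98
  0x0D98 + 0xC6D7 = 0x0D46F
  0xD46F + 0x5989 = 0x12DF8 → wrap carry → 0x2DF9
One's-complement sum = 0x2DF9.
Checksum = ~0x2DF9 & 0xFFFF = 0xD206.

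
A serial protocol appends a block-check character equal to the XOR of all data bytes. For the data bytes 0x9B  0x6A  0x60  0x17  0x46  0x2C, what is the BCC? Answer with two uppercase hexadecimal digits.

XOR the bytes together:
  start with 0x9B
  0x9B ⊕ 0x6A = 0xF1
  0xF1 ⊕ 0x60 = 0x91
  0x91 ⊕ 0x17 = 0x86
  0x86 ⊕ 0x46 = 0xC0
  0xC0 ⊕ 0x2C = 0xEC

EC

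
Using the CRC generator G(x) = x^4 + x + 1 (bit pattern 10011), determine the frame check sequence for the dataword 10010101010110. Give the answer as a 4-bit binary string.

Append 4 zeros: 100101010101100000. Divide by 10011 (XOR where the leading bit is 1):
  pos 0: 10010 XOR 10011 = 00001
  pos 4: 11010 XOR 10011 = 01001
  pos 5: 10011 XOR 10011 = 00000
  pos 11: 11000 XOR 10011 = 01011
  pos 12: 10110 XOR 10011 = 00101
Remainder (last 4 bits) = 1010. This is the CRC / FCS.

1010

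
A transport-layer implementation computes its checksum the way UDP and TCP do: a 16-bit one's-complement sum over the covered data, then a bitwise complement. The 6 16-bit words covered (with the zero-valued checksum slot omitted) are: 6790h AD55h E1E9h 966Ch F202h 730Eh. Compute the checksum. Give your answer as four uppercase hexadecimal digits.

0DB2

One's-complement addition (fold any carry out of bit 15 back into bit 0):
  0x6790 + 0xAD55 = 0x114E5 → wrap carry → 0x14E6
  0x14E6 + 0xE1E9 = 0x0F6CF
  0xF6CF + 0x966C = 0x18D3B → wrap carry → 0x8D3C
  0x8D3C + 0xF202 = 0x17F3E → wrap carry → 0x7F3F
  0x7F3F + 0x730E = 0x0F24D
One's-complement sum = 0xF24D.
Checksum = ~0xF24D & 0xFFFF = 0x0DB2.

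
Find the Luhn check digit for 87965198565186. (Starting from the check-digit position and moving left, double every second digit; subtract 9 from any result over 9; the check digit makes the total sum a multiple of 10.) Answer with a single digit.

6

Partial digits right→left: 6 8 1 5 6 5 8 9 1 5 6 9 7 8
Double every second digit counting from the check-digit position (so the 1st, 3rd, 5th, ... of the partial from the right).
  doubled (with −9 where >9): 3 2 3 7 2 3 5 → sum 25
  kept as-is: 8 5 5 9 5 9 8 → sum 49
Total = 25 + 49 = 74.
Check digit = (10 − (74 mod 10)) mod 10 = 6.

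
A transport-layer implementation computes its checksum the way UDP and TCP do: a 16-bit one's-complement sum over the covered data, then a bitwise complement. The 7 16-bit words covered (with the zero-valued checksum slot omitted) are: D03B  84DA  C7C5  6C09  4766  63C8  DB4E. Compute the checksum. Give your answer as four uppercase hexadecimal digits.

One's-complement addition (fold any carry out of bit 15 back into bit 0):
  0xD03B + 0x84DA = 0x15515 → wrap carry → 0x5516
  0x5516 + 0xC7C5 = 0x11CDB → wrap carry → 0x1CDC
  0x1CDC + 0x6C09 = 0x088E5
  0x88E5 + 0x4766 = 0x0D04B
  0xD04B + 0x63C8 = 0x13413 → wrap carry → 0x3414
  0x3414 + 0xDB4E = 0x10F62 → wrap carry → 0x0F63
One's-complement sum = 0x0F63.
Checksum = ~0x0F63 & 0xFFFF = 0xF09C.

F09C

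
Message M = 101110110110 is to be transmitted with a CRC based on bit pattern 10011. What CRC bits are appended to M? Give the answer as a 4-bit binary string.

Append 4 zeros: 1011101101100000. Divide by 10011 (XOR where the leading bit is 1):
  pos 0: 10111 XOR 10011 = 00100
  pos 2: 10001 XOR 10011 = 00010
  pos 5: 10101 XOR 10011 = 00110
  pos 7: 11010 XOR 10011 = 01001
  pos 8: 10010 XOR 10011 = 00001
Remainder (last 4 bits) = 1000. This is the CRC / FCS.

1000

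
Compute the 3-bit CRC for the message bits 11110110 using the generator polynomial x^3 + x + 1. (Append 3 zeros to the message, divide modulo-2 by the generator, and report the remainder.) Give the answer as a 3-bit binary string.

Append 3 zeros: 11110110000. Divide by 1011 (XOR where the leading bit is 1):
  pos 0: 1111 XOR 1011 = 0100
  pos 1: 1000 XOR 1011 = 0011
  pos 3: 1111 XOR 1011 = 0100
  pos 4: 1000 XOR 1011 = 0011
  pos 6: 1100 XOR 1011 = 0111
  pos 7: 1110 XOR 1011 = 0101
Remainder (last 3 bits) = 101. This is the CRC / FCS.

101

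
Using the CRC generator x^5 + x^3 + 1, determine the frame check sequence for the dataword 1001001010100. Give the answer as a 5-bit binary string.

00100

Append 5 zeros: 100100101010000000. Divide by 101001 (XOR where the leading bit is 1):
  pos 0: 100100 XOR 101001 = 001101
  pos 2: 110110 XOR 101001 = 011111
  pos 3: 111111 XOR 101001 = 010110
  pos 4: 101100 XOR 101001 = 000101
  pos 7: 101100 XOR 101001 = 000101
  pos 10: 101000 XOR 101001 = 000001
Remainder (last 5 bits) = 00100. This is the CRC / FCS.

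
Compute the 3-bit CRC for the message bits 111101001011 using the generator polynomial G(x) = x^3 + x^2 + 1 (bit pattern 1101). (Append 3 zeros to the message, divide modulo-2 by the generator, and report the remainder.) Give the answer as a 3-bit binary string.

Append 3 zeros: 111101001011000. Divide by 1101 (XOR where the leading bit is 1):
  pos 0: 1111 XOR 1101 = 0010
  pos 2: 1001 XOR 1101 = 0100
  pos 3: 1000 XOR 1101 = 0101
  pos 4: 1010 XOR 1101 = 0111
  pos 5: 1111 XOR 1101 = 0010
  pos 7: 1001 XOR 1101 = 0100
  pos 8: 1001 XOR 1101 = 0100
  pos 9: 1000 XOR 1101 = 0101
  pos 10: 1010 XOR 1101 = 0111
  pos 11: 1110 XOR 1101 = 0011
Remainder (last 3 bits) = 011. This is the CRC / FCS.

011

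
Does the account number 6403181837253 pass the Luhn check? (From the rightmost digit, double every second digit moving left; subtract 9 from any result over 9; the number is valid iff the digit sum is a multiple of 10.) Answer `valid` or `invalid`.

valid

From the right, keep odd positions and double even positions (subtract 9 from any doubled value over 9):
  doubled (positions 2,4,...): 1 5 7 7 6 8 → sum 34
  kept (positions 1,3,...): 3 2 3 1 1 0 6 → sum 16
Total = 50.
50 mod 10 = 0, so the number is valid.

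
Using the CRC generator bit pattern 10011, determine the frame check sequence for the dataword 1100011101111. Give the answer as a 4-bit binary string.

Append 4 zeros: 11000111011110000. Divide by 10011 (XOR where the leading bit is 1):
  pos 0: 11000 XOR 10011 = 01011
  pos 1: 10111 XOR 10011 = 00100
  pos 3: 10011 XOR 10011 = 00000
  pos 9: 11110 XOR 10011 = 01101
  pos 10: 11010 XOR 10011 = 01001
  pos 11: 10010 XOR 10011 = 00001
Remainder (last 4 bits) = 0010. This is the CRC / FCS.

0010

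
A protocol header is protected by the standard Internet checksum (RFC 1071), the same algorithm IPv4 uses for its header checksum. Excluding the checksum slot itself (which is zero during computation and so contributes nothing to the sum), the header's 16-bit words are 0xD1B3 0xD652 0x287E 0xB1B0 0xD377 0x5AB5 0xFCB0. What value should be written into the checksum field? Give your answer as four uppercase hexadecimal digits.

52EC

One's-complement addition (fold any carry out of bit 15 back into bit 0):
  0xD1B3 + 0xD652 = 0x1A805 → wrap carry → 0xA806
  0xA806 + 0x287E = 0x0D084
  0xD084 + 0xB1B0 = 0x18234 → wrap carry → 0x8235
  0x8235 + 0xD377 = 0x155AC → wrap carry → 0x55AD
  0x55AD + 0x5AB5 = 0x0B062
  0xB062 + 0xFCB0 = 0x1AD12 → wrap carry → 0xAD13
One's-complement sum = 0xAD13.
Checksum = ~0xAD13 & 0xFFFF = 0x52EC.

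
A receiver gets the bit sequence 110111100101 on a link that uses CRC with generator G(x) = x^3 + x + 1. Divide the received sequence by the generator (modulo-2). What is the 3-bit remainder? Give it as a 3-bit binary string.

001

Modulo-2 division of 110111100101 by 1011:
  pos 0: 1101 XOR 1011 = 0110
  pos 1: 1101 XOR 1011 = 0110
  pos 2: 1101 XOR 1011 = 0110
  pos 3: 1101 XOR 1011 = 0110
  pos 4: 1100 XOR 1011 = 0111
  pos 5: 1110 XOR 1011 = 0101
  pos 6: 1011 XOR 1011 = 0000
Remainder = 001 (nonzero — an error is detected).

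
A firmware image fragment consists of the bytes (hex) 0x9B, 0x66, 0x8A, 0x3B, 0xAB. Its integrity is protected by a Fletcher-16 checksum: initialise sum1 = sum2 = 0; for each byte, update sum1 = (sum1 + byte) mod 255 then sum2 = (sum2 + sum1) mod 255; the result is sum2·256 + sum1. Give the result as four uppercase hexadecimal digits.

6573

Running sums (mod 255):
  after byte 0 (0x9B): sum1=155, sum2=155
  after byte 1 (0x66): sum1=2, sum2=157
  after byte 2 (0x8A): sum1=140, sum2=42
  after byte 3 (0x3B): sum1=199, sum2=241
  after byte 4 (0xAB): sum1=115, sum2=101
Checksum = sum2·256 + sum1 = 101·256 + 115 = 25971 = 0x6573.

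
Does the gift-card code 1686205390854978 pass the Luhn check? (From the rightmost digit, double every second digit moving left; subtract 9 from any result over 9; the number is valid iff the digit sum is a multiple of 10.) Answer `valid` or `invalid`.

From the right, keep odd positions and double even positions (subtract 9 from any doubled value over 9):
  doubled (positions 2,4,...): 5 8 7 9 1 4 7 2 → sum 43
  kept (positions 1,3,...): 8 9 5 0 3 0 6 6 → sum 37
Total = 80.
80 mod 10 = 0, so the number is valid.

valid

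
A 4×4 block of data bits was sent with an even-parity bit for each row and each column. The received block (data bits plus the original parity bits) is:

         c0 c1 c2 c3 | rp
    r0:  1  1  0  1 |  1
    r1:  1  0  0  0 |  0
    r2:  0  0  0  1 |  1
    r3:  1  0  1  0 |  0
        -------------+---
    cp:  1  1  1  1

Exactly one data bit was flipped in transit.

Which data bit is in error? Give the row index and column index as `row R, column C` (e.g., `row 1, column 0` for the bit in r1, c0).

Recompute each row's even parity and compare to rp:
  r0: data parity 1, sent rp 1 → ok
  r1: data parity 1, sent rp 0 → mismatch
  r2: data parity 1, sent rp 1 → ok
  r3: data parity 0, sent rp 0 → ok
Recompute each column's even parity and compare to cp:
  c0: data parity 1, sent cp 1 → ok
  c1: data parity 1, sent cp 1 → ok
  c2: data parity 1, sent cp 1 → ok
  c3: data parity 0, sent cp 1 → mismatch
Exactly one row (r1) and one column (c3) fail → the flipped bit is at their intersection.

row 1, column 3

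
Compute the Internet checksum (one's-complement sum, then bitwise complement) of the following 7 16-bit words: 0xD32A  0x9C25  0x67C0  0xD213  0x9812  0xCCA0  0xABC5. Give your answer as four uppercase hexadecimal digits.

4662

One's-complement addition (fold any carry out of bit 15 back into bit 0):
  0xD32A + 0x9C25 = 0x16F4F → wrap carry → 0x6F50
  0x6F50 + 0x67C0 = 0x0D710
  0xD710 + 0xD213 = 0x1A923 → wrap carry → 0xA924
  0xA924 + 0x9812 = 0x14136 → wrap carry → 0x4137
  0x4137 + 0xCCA0 = 0x10DD7 → wrap carry → 0x0DD8
  0x0DD8 + 0xABC5 = 0x0B99D
One's-complement sum = 0xB99D.
Checksum = ~0xB99D & 0xFFFF = 0x4662.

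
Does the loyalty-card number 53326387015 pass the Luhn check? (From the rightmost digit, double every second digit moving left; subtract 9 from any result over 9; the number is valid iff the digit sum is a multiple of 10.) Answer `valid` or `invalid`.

From the right, keep odd positions and double even positions (subtract 9 from any doubled value over 9):
  doubled (positions 2,4,...): 2 5 6 4 6 → sum 23
  kept (positions 1,3,...): 5 0 8 6 3 5 → sum 27
Total = 50.
50 mod 10 = 0, so the number is valid.

valid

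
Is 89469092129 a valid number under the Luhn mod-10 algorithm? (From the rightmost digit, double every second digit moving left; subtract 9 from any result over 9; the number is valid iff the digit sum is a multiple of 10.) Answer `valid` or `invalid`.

From the right, keep odd positions and double even positions (subtract 9 from any doubled value over 9):
  doubled (positions 2,4,...): 4 4 0 3 9 → sum 20
  kept (positions 1,3,...): 9 1 9 9 4 8 → sum 40
Total = 60.
60 mod 10 = 0, so the number is valid.

valid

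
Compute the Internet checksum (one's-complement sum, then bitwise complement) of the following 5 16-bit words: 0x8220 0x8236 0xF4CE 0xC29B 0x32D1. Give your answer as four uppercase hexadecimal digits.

116D

One's-complement addition (fold any carry out of bit 15 back into bit 0):
  0x8220 + 0x8236 = 0x10456 → wrap carry → 0x0457
  0x0457 + 0xF4CE = 0x0F925
  0xF925 + 0xC29B = 0x1BBC0 → wrap carry → 0xBBC1
  0xBBC1 + 0x32D1 = 0x0EE92
One's-complement sum = 0xEE92.
Checksum = ~0xEE92 & 0xFFFF = 0x116D.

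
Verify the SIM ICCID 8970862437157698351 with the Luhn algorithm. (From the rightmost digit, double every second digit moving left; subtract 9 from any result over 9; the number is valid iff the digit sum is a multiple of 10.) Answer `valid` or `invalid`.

From the right, keep odd positions and double even positions (subtract 9 from any doubled value over 9):
  doubled (positions 2,4,...): 1 7 3 1 5 8 3 0 9 → sum 37
  kept (positions 1,3,...): 1 3 9 7 1 3 2 8 7 8 → sum 49
Total = 86.
86 mod 10 = 6, so the number is invalid.

invalid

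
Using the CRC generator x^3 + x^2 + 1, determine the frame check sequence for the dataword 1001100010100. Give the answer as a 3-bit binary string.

100

Append 3 zeros: 1001100010100000. Divide by 1101 (XOR where the leading bit is 1):
  pos 0: 1001 XOR 1101 = 0100
  pos 1: 1001 XOR 1101 = 0100
  pos 2: 1000 XOR 1101 = 0101
  pos 3: 1010 XOR 1101 = 0111
  pos 4: 1110 XOR 1101 = 0011
  pos 6: 1110 XOR 1101 = 0011
  pos 8: 1110 XOR 1101 = 0011
  pos 10: 1100 XOR 1101 = 0001
Remainder (last 3 bits) = 100. This is the CRC / FCS.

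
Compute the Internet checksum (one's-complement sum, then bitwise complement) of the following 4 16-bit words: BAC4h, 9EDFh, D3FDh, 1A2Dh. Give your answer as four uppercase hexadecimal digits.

B830

One's-complement addition (fold any carry out of bit 15 back into bit 0):
  0xBAC4 + 0x9EDF = 0x159A3 → wrap carry → 0x59A4
  0x59A4 + 0xD3FD = 0x12DA1 → wrap carry → 0x2DA2
  0x2DA2 + 0x1A2D = 0x047CF
One's-complement sum = 0x47CF.
Checksum = ~0x47CF & 0xFFFF = 0xB830.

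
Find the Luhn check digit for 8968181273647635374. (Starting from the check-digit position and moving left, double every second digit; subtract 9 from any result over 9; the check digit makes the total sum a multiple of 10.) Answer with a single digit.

Partial digits right→left: 4 7 3 5 3 6 7 4 6 3 7 2 1 8 1 8 6 9 8
Double every second digit counting from the check-digit position (so the 1st, 3rd, 5th, ... of the partial from the right).
  doubled (with −9 where >9): 8 6 6 5 3 5 2 2 3 7 → sum 47
  kept as-is: 7 5 6 4 3 2 8 8 9 → sum 52
Total = 47 + 52 = 99.
Check digit = (10 − (99 mod 10)) mod 10 = 1.

1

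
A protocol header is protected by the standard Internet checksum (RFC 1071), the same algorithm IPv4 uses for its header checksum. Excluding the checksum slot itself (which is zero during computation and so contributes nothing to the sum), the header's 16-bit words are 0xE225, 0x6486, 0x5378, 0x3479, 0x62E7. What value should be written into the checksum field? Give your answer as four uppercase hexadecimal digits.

CE7A

One's-complement addition (fold any carry out of bit 15 back into bit 0):
  0xE225 + 0x6486 = 0x146AB → wrap carry → 0x46AC
  0x46AC + 0x5378 = 0x09A24
  0x9A24 + 0x3479 = 0x0CE9D
  0xCE9D + 0x62E7 = 0x13184 → wrap carry → 0x3185
One's-complement sum = 0x3185.
Checksum = ~0x3185 & 0xFFFF = 0xCE7A.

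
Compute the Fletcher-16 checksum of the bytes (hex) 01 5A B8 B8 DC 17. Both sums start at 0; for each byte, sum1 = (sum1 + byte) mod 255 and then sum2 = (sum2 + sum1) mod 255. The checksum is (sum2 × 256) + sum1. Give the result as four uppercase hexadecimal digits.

A7C0

Running sums (mod 255):
  after byte 0 (01): sum1=1, sum2=1
  after byte 1 (5A): sum1=91, sum2=92
  after byte 2 (B8): sum1=20, sum2=112
  after byte 3 (B8): sum1=204, sum2=61
  after byte 4 (DC): sum1=169, sum2=230
  after byte 5 (17): sum1=192, sum2=167
Checksum = sum2·256 + sum1 = 167·256 + 192 = 42944 = 0xA7C0.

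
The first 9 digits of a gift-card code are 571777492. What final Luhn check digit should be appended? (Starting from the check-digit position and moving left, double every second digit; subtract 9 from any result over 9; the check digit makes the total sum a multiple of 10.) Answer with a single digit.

0

Partial digits right→left: 2 9 4 7 7 7 1 7 5
Double every second digit counting from the check-digit position (so the 1st, 3rd, 5th, ... of the partial from the right).
  doubled (with −9 where >9): 4 8 5 2 1 → sum 20
  kept as-is: 9 7 7 7 → sum 30
Total = 20 + 30 = 50.
Check digit = (10 − (50 mod 10)) mod 10 = 0.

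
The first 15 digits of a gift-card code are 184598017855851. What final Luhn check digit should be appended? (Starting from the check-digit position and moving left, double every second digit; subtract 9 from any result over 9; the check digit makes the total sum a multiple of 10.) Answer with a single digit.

6

Partial digits right→left: 1 5 8 5 5 8 7 1 0 8 9 5 4 8 1
Double every second digit counting from the check-digit position (so the 1st, 3rd, 5th, ... of the partial from the right).
  doubled (with −9 where >9): 2 7 1 5 0 9 8 2 → sum 34
  kept as-is: 5 5 8 1 8 5 8 → sum 40
Total = 34 + 40 = 74.
Check digit = (10 − (74 mod 10)) mod 10 = 6.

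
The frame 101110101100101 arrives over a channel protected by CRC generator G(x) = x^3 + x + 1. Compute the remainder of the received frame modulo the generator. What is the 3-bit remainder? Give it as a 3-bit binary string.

110

Modulo-2 division of 101110101100101 by 1011:
  pos 0: 1011 XOR 1011 = 0000
  pos 4: 1010 XOR 1011 = 0001
  pos 7: 1110 XOR 1011 = 0101
  pos 8: 1010 XOR 1011 = 0001
  pos 11: 1101 XOR 1011 = 0110
Remainder = 110 (nonzero — an error is detected).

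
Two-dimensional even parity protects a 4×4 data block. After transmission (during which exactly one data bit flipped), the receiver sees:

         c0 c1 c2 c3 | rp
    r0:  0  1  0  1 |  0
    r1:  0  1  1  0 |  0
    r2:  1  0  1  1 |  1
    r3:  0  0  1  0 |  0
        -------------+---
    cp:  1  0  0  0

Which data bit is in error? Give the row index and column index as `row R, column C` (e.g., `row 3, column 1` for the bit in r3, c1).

row 3, column 2

Recompute each row's even parity and compare to rp:
  r0: data parity 0, sent rp 0 → ok
  r1: data parity 0, sent rp 0 → ok
  r2: data parity 1, sent rp 1 → ok
  r3: data parity 1, sent rp 0 → mismatch
Recompute each column's even parity and compare to cp:
  c0: data parity 1, sent cp 1 → ok
  c1: data parity 0, sent cp 0 → ok
  c2: data parity 1, sent cp 0 → mismatch
  c3: data parity 0, sent cp 0 → ok
Exactly one row (r3) and one column (c2) fail → the flipped bit is at their intersection.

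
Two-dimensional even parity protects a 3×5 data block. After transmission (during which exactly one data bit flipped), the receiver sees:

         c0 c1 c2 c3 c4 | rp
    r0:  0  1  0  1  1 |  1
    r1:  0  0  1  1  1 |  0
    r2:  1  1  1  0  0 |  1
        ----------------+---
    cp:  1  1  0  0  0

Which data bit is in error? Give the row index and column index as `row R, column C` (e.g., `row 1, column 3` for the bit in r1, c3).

Recompute each row's even parity and compare to rp:
  r0: data parity 1, sent rp 1 → ok
  r1: data parity 1, sent rp 0 → mismatch
  r2: data parity 1, sent rp 1 → ok
Recompute each column's even parity and compare to cp:
  c0: data parity 1, sent cp 1 → ok
  c1: data parity 0, sent cp 1 → mismatch
  c2: data parity 0, sent cp 0 → ok
  c3: data parity 0, sent cp 0 → ok
  c4: data parity 0, sent cp 0 → ok
Exactly one row (r1) and one column (c1) fail → the flipped bit is at their intersection.

row 1, column 1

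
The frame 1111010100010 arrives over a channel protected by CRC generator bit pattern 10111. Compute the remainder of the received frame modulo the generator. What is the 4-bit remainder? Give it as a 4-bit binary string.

1000

Modulo-2 division of 1111010100010 by 10111:
  pos 0: 11110 XOR 10111 = 01001
  pos 1: 10011 XOR 10111 = 00100
  pos 3: 10001 XOR 10111 = 00110
  pos 5: 11000 XOR 10111 = 01111
  pos 6: 11110 XOR 10111 = 01001
  pos 7: 10011 XOR 10111 = 00100
Remainder = 1000 (nonzero — an error is detected).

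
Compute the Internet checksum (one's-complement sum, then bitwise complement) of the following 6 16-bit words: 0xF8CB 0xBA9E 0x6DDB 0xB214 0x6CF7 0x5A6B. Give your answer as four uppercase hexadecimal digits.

6542

One's-complement addition (fold any carry out of bit 15 back into bit 0):
  0xF8CB + 0xBA9E = 0x1B369 → wrap carry → 0xB36A
  0xB36A + 0x6DDB = 0x12145 → wrap carry → 0x2146
  0x2146 + 0xB214 = 0x0D35A
  0xD35A + 0x6CF7 = 0x14051 → wrap carry → 0x4052
  0x4052 + 0x5A6B = 0x09ABD
One's-complement sum = 0x9ABD.
Checksum = ~0x9ABD & 0xFFFF = 0x6542.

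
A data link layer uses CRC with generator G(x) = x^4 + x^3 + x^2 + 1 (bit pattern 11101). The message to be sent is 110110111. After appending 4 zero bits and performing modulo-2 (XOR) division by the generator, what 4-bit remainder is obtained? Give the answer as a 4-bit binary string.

Append 4 zeros: 1101101110000. Divide by 11101 (XOR where the leading bit is 1):
  pos 0: 11011 XOR 11101 = 00110
  pos 2: 11001 XOR 11101 = 00100
  pos 4: 10011 XOR 11101 = 01110
  pos 5: 11100 XOR 11101 = 00001
Remainder (last 4 bits) = 1000. This is the CRC / FCS.

1000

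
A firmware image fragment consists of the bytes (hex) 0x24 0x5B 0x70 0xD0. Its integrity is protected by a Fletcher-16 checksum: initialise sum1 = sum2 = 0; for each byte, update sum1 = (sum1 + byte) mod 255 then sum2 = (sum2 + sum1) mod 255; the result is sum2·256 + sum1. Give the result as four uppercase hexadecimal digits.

Running sums (mod 255):
  after byte 0 (0x24): sum1=36, sum2=36
  after byte 1 (0x5B): sum1=127, sum2=163
  after byte 2 (0x70): sum1=239, sum2=147
  after byte 3 (0xD0): sum1=192, sum2=84
Checksum = sum2·256 + sum1 = 84·256 + 192 = 21696 = 0x54C0.

54C0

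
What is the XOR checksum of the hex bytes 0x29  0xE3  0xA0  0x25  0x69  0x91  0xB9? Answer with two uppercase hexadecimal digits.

0E

XOR the bytes together:
  start with 0x29
  0x29 ⊕ 0xE3 = 0xCA
  0xCA ⊕ 0xA0 = 0x6A
  0x6A ⊕ 0x25 = 0x4F
  0x4F ⊕ 0x69 = 0x26
  0x26 ⊕ 0x91 = 0xB7
  0xB7 ⊕ 0xB9 = 0x0E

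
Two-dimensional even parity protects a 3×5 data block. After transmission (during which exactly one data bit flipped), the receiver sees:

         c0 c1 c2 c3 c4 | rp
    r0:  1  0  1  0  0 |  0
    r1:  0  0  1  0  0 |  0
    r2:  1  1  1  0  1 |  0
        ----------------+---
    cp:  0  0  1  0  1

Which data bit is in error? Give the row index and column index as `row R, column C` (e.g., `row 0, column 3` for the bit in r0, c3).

Recompute each row's even parity and compare to rp:
  r0: data parity 0, sent rp 0 → ok
  r1: data parity 1, sent rp 0 → mismatch
  r2: data parity 0, sent rp 0 → ok
Recompute each column's even parity and compare to cp:
  c0: data parity 0, sent cp 0 → ok
  c1: data parity 1, sent cp 0 → mismatch
  c2: data parity 1, sent cp 1 → ok
  c3: data parity 0, sent cp 0 → ok
  c4: data parity 1, sent cp 1 → ok
Exactly one row (r1) and one column (c1) fail → the flipped bit is at their intersection.

row 1, column 1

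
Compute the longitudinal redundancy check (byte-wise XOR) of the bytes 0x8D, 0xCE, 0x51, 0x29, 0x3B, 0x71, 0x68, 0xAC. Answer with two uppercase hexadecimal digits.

B5

XOR the bytes together:
  start with 0x8D
  0x8D ⊕ 0xCE = 0x43
  0x43 ⊕ 0x51 = 0x12
  0x12 ⊕ 0x29 = 0x3B
  0x3B ⊕ 0x3B = 0x00
  0x00 ⊕ 0x71 = 0x71
  0x71 ⊕ 0x68 = 0x19
  0x19 ⊕ 0xAC = 0xB5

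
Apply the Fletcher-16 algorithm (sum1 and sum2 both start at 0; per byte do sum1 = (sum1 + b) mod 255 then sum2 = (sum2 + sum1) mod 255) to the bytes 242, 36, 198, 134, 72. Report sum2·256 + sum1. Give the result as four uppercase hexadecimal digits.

F8AC

Running sums (mod 255):
  after byte 0 (242): sum1=242, sum2=242
  after byte 1 (36): sum1=23, sum2=10
  after byte 2 (198): sum1=221, sum2=231
  after byte 3 (134): sum1=100, sum2=76
  after byte 4 (72): sum1=172, sum2=248
Checksum = sum2·256 + sum1 = 248·256 + 172 = 63660 = 0xF8AC.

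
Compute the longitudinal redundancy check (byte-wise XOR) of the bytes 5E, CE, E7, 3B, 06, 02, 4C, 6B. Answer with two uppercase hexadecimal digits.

6F

XOR the bytes together:
  start with 0x5E
  0x5E ⊕ 0xCE = 0x90
  0x90 ⊕ 0xE7 = 0x77
  0x77 ⊕ 0x3B = 0x4C
  0x4C ⊕ 0x06 = 0x4A
  0x4A ⊕ 0x02 = 0x48
  0x48 ⊕ 0x4C = 0x04
  0x04 ⊕ 0x6B = 0x6F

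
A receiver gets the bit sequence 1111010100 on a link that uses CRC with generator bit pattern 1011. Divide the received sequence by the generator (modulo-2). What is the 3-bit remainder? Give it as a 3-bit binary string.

000

Modulo-2 division of 1111010100 by 1011:
  pos 0: 1111 XOR 1011 = 0100
  pos 1: 1000 XOR 1011 = 0011
  pos 3: 1110 XOR 1011 = 0101
  pos 4: 1011 XOR 1011 = 0000
Remainder = 000 (zero — the frame passes the CRC check).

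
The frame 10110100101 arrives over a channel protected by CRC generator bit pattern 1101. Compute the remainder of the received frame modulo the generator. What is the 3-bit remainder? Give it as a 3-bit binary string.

000

Modulo-2 division of 10110100101 by 1101:
  pos 0: 1011 XOR 1101 = 0110
  pos 1: 1100 XOR 1101 = 0001
  pos 4: 1100 XOR 1101 = 0001
  pos 7: 1101 XOR 1101 = 0000
Remainder = 000 (zero — the frame passes the CRC check).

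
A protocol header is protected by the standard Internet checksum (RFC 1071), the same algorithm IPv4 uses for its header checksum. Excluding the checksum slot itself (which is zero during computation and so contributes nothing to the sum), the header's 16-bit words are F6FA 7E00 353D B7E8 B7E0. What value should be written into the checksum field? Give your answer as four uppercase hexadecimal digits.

E5FD

One's-complement addition (fold any carry out of bit 15 back into bit 0):
  0xF6FA + 0x7E00 = 0x174FA → wrap carry → 0x74FB
  0x74FB + 0x353D = 0x0AA38
  0xAA38 + 0xB7E8 = 0x16220 → wrap carry → 0x6221
  0x6221 + 0xB7E0 = 0x11A01 → wrap carry → 0x1A02
One's-complement sum = 0x1A02.
Checksum = ~0x1A02 & 0xFFFF = 0xE5FD.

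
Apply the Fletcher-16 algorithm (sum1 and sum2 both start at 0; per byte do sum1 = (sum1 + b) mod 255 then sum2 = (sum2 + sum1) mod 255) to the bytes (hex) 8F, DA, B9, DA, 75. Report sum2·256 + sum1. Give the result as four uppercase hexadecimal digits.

Running sums (mod 255):
  after byte 0 (8F): sum1=143, sum2=143
  after byte 1 (DA): sum1=106, sum2=249
  after byte 2 (B9): sum1=36, sum2=30
  after byte 3 (DA): sum1=254, sum2=29
  after byte 4 (75): sum1=116, sum2=145
Checksum = sum2·256 + sum1 = 145·256 + 116 = 37236 = 0x9174.

9174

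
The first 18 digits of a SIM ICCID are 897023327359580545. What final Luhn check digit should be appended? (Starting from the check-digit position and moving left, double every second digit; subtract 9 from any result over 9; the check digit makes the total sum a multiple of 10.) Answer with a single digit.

6

Partial digits right→left: 5 4 5 0 8 5 9 5 3 7 2 3 3 2 0 7 9 8
Double every second digit counting from the check-digit position (so the 1st, 3rd, 5th, ... of the partial from the right).
  doubled (with −9 where >9): 1 1 7 9 6 4 6 0 9 → sum 43
  kept as-is: 4 0 5 5 7 3 2 7 8 → sum 41
Total = 43 + 41 = 84.
Check digit = (10 − (84 mod 10)) mod 10 = 6.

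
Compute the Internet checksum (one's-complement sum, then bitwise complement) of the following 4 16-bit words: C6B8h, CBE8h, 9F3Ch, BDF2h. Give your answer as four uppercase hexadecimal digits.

One's-complement addition (fold any carry out of bit 15 back into bit 0):
  0xC6B8 + 0xCBE8 = 0x192A0 → wrap carry → 0x92A1
  0x92A1 + 0x9F3C = 0x131DD → wrap carry → 0x31DE
  0x31DE + 0xBDF2 = 0x0EFD0
One's-complement sum = 0xEFD0.
Checksum = ~0xEFD0 & 0xFFFF = 0x102F.

102F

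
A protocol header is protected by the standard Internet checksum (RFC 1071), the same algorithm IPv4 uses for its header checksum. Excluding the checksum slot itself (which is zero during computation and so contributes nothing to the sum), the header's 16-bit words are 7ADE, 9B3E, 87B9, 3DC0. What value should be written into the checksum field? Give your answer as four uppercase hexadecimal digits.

One's-complement addition (fold any carry out of bit 15 back into bit 0):
  0x7ADE + 0x9B3E = 0x1161C → wrap carry → 0x161D
  0x161D + 0x87B9 = 0x09DD6
  0x9DD6 + 0x3DC0 = 0x0DB96
One's-complement sum = 0xDB96.
Checksum = ~0xDB96 & 0xFFFF = 0x2469.

2469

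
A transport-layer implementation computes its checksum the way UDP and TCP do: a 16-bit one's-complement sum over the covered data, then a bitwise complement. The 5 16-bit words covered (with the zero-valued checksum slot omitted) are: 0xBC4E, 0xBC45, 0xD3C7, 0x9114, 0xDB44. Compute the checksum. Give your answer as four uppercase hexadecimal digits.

One's-complement addition (fold any carry out of bit 15 back into bit 0):
  0xBC4E + 0xBC45 = 0x17893 → wrap carry → 0x7894
  0x7894 + 0xD3C7 = 0x14C5B → wrap carry → 0x4C5C
  0x4C5C + 0x9114 = 0x0DD70
  0xDD70 + 0xDB44 = 0x1B8B4 → wrap carry → 0xB8B5
One's-complement sum = 0xB8B5.
Checksum = ~0xB8B5 & 0xFFFF = 0x474A.

474A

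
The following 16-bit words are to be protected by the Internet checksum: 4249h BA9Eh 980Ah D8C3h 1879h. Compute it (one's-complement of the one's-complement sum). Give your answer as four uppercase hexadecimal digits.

One's-complement addition (fold any carry out of bit 15 back into bit 0):
  0x4249 + 0xBA9E = 0x0FCE7
  0xFCE7 + 0x980A = 0x194F1 → wrap carry → 0x94F2
  0x94F2 + 0xD8C3 = 0x16DB5 → wrap carry → 0x6DB6
  0x6DB6 + 0x1879 = 0x0862F
One's-complement sum = 0x862F.
Checksum = ~0x862F & 0xFFFF = 0x79D0.

79D0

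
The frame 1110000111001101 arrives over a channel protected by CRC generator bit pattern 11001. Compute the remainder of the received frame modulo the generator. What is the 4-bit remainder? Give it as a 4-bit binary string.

0000

Modulo-2 division of 1110000111001101 by 11001:
  pos 0: 11100 XOR 11001 = 00101
  pos 2: 10100 XOR 11001 = 01101
  pos 3: 11011 XOR 11001 = 00010
  pos 6: 10110 XOR 11001 = 01111
  pos 7: 11110 XOR 11001 = 00111
  pos 9: 11111 XOR 11001 = 00110
  pos 11: 11001 XOR 11001 = 00000
Remainder = 0000 (zero — the frame passes the CRC check).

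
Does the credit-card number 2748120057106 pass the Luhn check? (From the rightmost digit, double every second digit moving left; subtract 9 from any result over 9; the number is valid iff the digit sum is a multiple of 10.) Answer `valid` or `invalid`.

From the right, keep odd positions and double even positions (subtract 9 from any doubled value over 9):
  doubled (positions 2,4,...): 0 5 0 4 7 5 → sum 21
  kept (positions 1,3,...): 6 1 5 0 1 4 2 → sum 19
Total = 40.
40 mod 10 = 0, so the number is valid.

valid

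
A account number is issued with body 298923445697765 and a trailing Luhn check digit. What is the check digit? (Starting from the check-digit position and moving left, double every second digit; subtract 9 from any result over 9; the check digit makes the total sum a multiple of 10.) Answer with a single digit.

Partial digits right→left: 5 6 7 7 9 6 5 4 4 3 2 9 8 9 2
Double every second digit counting from the check-digit position (so the 1st, 3rd, 5th, ... of the partial from the right).
  doubled (with −9 where >9): 1 5 9 1 8 4 7 4 → sum 39
  kept as-is: 6 7 6 4 3 9 9 → sum 44
Total = 39 + 44 = 83.
Check digit = (10 − (83 mod 10)) mod 10 = 7.

7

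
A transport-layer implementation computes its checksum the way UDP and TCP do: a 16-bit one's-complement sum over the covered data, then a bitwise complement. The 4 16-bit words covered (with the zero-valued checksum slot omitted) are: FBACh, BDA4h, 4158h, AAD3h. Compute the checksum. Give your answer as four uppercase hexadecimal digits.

One's-complement addition (fold any carry out of bit 15 back into bit 0):
  0xFBAC + 0xBDA4 = 0x1B950 → wrap carry → 0xB951
  0xB951 + 0x4158 = 0x0FAA9
  0xFAA9 + 0xAAD3 = 0x1A57C → wrap carry → 0xA57D
One's-complement sum = 0xA57D.
Checksum = ~0xA57D & 0xFFFF = 0x5A82.

5A82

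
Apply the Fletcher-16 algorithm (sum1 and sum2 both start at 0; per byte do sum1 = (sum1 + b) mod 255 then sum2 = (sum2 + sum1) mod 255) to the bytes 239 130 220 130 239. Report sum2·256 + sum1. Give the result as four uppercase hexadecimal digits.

45C1

Running sums (mod 255):
  after byte 0 (239): sum1=239, sum2=239
  after byte 1 (130): sum1=114, sum2=98
  after byte 2 (220): sum1=79, sum2=177
  after byte 3 (130): sum1=209, sum2=131
  after byte 4 (239): sum1=193, sum2=69
Checksum = sum2·256 + sum1 = 69·256 + 193 = 17857 = 0x45C1.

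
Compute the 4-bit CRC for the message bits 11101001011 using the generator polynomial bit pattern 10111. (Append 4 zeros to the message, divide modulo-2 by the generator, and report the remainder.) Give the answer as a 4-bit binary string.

0100

Append 4 zeros: 111010010110000. Divide by 10111 (XOR where the leading bit is 1):
  pos 0: 11101 XOR 10111 = 01010
  pos 1: 10100 XOR 10111 = 00011
  pos 4: 11010 XOR 10111 = 01101
  pos 5: 11011 XOR 10111 = 01100
  pos 6: 11001 XOR 10111 = 01110
  pos 7: 11100 XOR 10111 = 01011
  pos 8: 10110 XOR 10111 = 00001
Remainder (last 4 bits) = 0100. This is the CRC / FCS.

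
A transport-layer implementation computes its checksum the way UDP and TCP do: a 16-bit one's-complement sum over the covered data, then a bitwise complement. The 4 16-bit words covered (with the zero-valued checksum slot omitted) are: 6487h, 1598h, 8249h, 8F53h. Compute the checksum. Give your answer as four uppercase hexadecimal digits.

One's-complement addition (fold any carry out of bit 15 back into bit 0):
  0x6487 + 0x1598 = 0x07A1F
  0x7A1F + 0x8249 = 0x0FC68
  0xFC68 + 0x8F53 = 0x18BBB → wrap carry → 0x8BBC
One's-complement sum = 0x8BBC.
Checksum = ~0x8BBC & 0xFFFF = 0x7443.

7443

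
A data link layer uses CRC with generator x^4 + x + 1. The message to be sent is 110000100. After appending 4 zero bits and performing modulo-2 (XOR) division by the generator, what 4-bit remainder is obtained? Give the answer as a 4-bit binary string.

Append 4 zeros: 1100001000000. Divide by 10011 (XOR where the leading bit is 1):
  pos 0: 11000 XOR 10011 = 01011
  pos 1: 10110 XOR 10011 = 00101
  pos 3: 10110 XOR 10011 = 00101
  pos 5: 10100 XOR 10011 = 00111
  pos 7: 11100 XOR 10011 = 01111
  pos 8: 11110 XOR 10011 = 01101
Remainder (last 4 bits) = 1101. This is the CRC / FCS.

1101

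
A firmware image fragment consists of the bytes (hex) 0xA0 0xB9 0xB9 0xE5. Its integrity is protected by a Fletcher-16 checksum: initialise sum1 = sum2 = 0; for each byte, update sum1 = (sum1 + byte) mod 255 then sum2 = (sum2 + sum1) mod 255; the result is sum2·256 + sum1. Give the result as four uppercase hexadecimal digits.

09F9

Running sums (mod 255):
  after byte 0 (0xA0): sum1=160, sum2=160
  after byte 1 (0xB9): sum1=90, sum2=250
  after byte 2 (0xB9): sum1=20, sum2=15
  after byte 3 (0xE5): sum1=249, sum2=9
Checksum = sum2·256 + sum1 = 9·256 + 249 = 2553 = 0x09F9.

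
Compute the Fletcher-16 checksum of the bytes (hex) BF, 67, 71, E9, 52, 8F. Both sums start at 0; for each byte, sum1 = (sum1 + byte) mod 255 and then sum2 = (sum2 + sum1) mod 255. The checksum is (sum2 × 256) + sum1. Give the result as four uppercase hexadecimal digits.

Running sums (mod 255):
  after byte 0 (BF): sum1=191, sum2=191
  after byte 1 (67): sum1=39, sum2=230
  after byte 2 (71): sum1=152, sum2=127
  after byte 3 (E9): sum1=130, sum2=2
  after byte 4 (52): sum1=212, sum2=214
  after byte 5 (8F): sum1=100, sum2=59
Checksum = sum2·256 + sum1 = 59·256 + 100 = 15204 = 0x3B64.

3B64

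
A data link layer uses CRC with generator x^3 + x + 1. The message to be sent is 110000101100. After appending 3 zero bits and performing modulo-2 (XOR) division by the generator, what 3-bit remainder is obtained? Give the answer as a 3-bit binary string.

Append 3 zeros: 110000101100000. Divide by 1011 (XOR where the leading bit is 1):
  pos 0: 1100 XOR 1011 = 0111
  pos 1: 1110 XOR 1011 = 0101
  pos 2: 1010 XOR 1011 = 0001
  pos 5: 1101 XOR 1011 = 0110
  pos 6: 1101 XOR 1011 = 0110
  pos 7: 1100 XOR 1011 = 0111
  pos 8: 1110 XOR 1011 = 0101
  pos 9: 1010 XOR 1011 = 0001
Remainder (last 3 bits) = 100. This is the CRC / FCS.

100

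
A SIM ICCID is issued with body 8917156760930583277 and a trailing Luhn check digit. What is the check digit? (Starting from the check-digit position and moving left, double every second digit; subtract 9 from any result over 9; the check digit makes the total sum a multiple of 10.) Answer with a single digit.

Partial digits right→left: 7 7 2 3 8 5 0 3 9 0 6 7 6 5 1 7 1 9 8
Double every second digit counting from the check-digit position (so the 1st, 3rd, 5th, ... of the partial from the right).
  doubled (with −9 where >9): 5 4 7 0 9 3 3 2 2 7 → sum 42
  kept as-is: 7 3 5 3 0 7 5 7 9 → sum 46
Total = 42 + 46 = 88.
Check digit = (10 − (88 mod 10)) mod 10 = 2.

2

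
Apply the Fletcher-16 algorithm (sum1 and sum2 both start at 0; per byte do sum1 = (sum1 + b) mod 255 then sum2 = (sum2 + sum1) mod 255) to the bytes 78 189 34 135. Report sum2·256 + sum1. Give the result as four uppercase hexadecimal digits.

Running sums (mod 255):
  after byte 0 (78): sum1=78, sum2=78
  after byte 1 (189): sum1=12, sum2=90
  after byte 2 (34): sum1=46, sum2=136
  after byte 3 (135): sum1=181, sum2=62
Checksum = sum2·256 + sum1 = 62·256 + 181 = 16053 = 0x3EB5.

3EB5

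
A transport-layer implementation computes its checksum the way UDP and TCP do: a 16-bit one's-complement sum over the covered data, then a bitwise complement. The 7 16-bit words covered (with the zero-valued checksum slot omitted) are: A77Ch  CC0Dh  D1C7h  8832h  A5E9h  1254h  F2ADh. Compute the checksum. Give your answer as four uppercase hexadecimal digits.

One's-complement addition (fold any carry out of bit 15 back into bit 0):
  0xA77C + 0xCC0D = 0x17389 → wrap carry → 0x738A
  0x738A + 0xD1C7 = 0x14551 → wrap carry → 0x4552
  0x4552 + 0x8832 = 0x0CD84
  0xCD84 + 0xA5E9 = 0x1736D → wrap carry → 0x736E
  0x736E + 0x1254 = 0x085C2
  0x85C2 + 0xF2AD = 0x1786F → wrap carry → 0x7870
One's-complement sum = 0x7870.
Checksum = ~0x7870 & 0xFFFF = 0x878F.

878F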